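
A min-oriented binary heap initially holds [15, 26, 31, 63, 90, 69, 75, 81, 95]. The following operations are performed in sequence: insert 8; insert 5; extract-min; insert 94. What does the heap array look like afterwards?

insert 8:
  append 8 at index 9 → [15, 26, 31, 63, 90, 69, 75, 81, 95, 8]
  8 < parent 90 at index 4, swap → [15, 26, 31, 63, 8, 69, 75, 81, 95, 90]
  8 < parent 26 at index 1, swap → [15, 8, 31, 63, 26, 69, 75, 81, 95, 90]
  8 < parent 15 at index 0, swap → [8, 15, 31, 63, 26, 69, 75, 81, 95, 90]
insert 5:
  append 5 at index 10 → [8, 15, 31, 63, 26, 69, 75, 81, 95, 90, 5]
  5 < parent 26 at index 4, swap → [8, 15, 31, 63, 5, 69, 75, 81, 95, 90, 26]
  5 < parent 15 at index 1, swap → [8, 5, 31, 63, 15, 69, 75, 81, 95, 90, 26]
  5 < parent 8 at index 0, swap → [5, 8, 31, 63, 15, 69, 75, 81, 95, 90, 26]
extract-min → returns 5:
  remove root 5; move last element 26 to root → [26, 8, 31, 63, 15, 69, 75, 81, 95, 90]
  26 vs smaller child 8 at index 1, swap → [8, 26, 31, 63, 15, 69, 75, 81, 95, 90]
  26 vs smaller child 15 at index 4, swap → [8, 15, 31, 63, 26, 69, 75, 81, 95, 90]
insert 94:
  append 94 at index 10 → [8, 15, 31, 63, 26, 69, 75, 81, 95, 90, 94] (no swap needed)

[8, 15, 31, 63, 26, 69, 75, 81, 95, 90, 94]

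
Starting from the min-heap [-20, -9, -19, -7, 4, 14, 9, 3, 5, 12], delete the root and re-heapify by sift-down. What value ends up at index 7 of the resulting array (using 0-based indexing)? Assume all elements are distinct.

3

remove root -20; move last element 12 to root → [12, -9, -19, -7, 4, 14, 9, 3, 5]
12 vs smaller child -19 at index 2, swap → [-19, -9, 12, -7, 4, 14, 9, 3, 5]
12 vs smaller child 9 at index 6, swap → [-19, -9, 9, -7, 4, 14, 12, 3, 5]
resulting array: [-19, -9, 9, -7, 4, 14, 12, 3, 5]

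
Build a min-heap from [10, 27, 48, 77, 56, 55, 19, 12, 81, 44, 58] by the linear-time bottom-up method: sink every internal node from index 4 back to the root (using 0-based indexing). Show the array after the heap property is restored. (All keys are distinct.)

[10, 12, 19, 27, 44, 55, 48, 77, 81, 56, 58]

sift down from index 4:
  56 vs smaller child 44 at index 9, swap → [10, 27, 48, 77, 44, 55, 19, 12, 81, 56, 58]
sift down from index 3:
  77 vs smaller child 12 at index 7, swap → [10, 27, 48, 12, 44, 55, 19, 77, 81, 56, 58]
sift down from index 2:
  48 vs smaller child 19 at index 6, swap → [10, 27, 19, 12, 44, 55, 48, 77, 81, 56, 58]
sift down from index 1:
  27 vs smaller child 12 at index 3, swap → [10, 12, 19, 27, 44, 55, 48, 77, 81, 56, 58]
sift down from index 0: already satisfies heap property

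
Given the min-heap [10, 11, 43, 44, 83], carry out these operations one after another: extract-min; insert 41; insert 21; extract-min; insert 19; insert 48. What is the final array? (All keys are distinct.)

extract-min → returns 10:
  remove root 10; move last element 83 to root → [83, 11, 43, 44]
  83 vs smaller child 11 at index 1, swap → [11, 83, 43, 44]
  83 vs only child 44 at index 3, swap → [11, 44, 43, 83]
insert 41:
  append 41 at index 4 → [11, 44, 43, 83, 41]
  41 < parent 44 at index 1, swap → [11, 41, 43, 83, 44]
insert 21:
  append 21 at index 5 → [11, 41, 43, 83, 44, 21]
  21 < parent 43 at index 2, swap → [11, 41, 21, 83, 44, 43]
extract-min → returns 11:
  remove root 11; move last element 43 to root → [43, 41, 21, 83, 44]
  43 vs smaller child 21 at index 2, swap → [21, 41, 43, 83, 44]
insert 19:
  append 19 at index 5 → [21, 41, 43, 83, 44, 19]
  19 < parent 43 at index 2, swap → [21, 41, 19, 83, 44, 43]
  19 < parent 21 at index 0, swap → [19, 41, 21, 83, 44, 43]
insert 48:
  append 48 at index 6 → [19, 41, 21, 83, 44, 43, 48] (no swap needed)

[19, 41, 21, 83, 44, 43, 48]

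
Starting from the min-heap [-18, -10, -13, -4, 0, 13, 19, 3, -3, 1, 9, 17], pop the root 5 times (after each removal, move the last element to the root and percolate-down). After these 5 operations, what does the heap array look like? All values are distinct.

[0, 1, 13, 3, 9, 17, 19]

extract-min #1 returns -18:
  remove root -18; move last element 17 to root → [17, -10, -13, -4, 0, 13, 19, 3, -3, 1, 9]
  17 vs smaller child -13 at index 2, swap → [-13, -10, 17, -4, 0, 13, 19, 3, -3, 1, 9]
  17 vs smaller child 13 at index 5, swap → [-13, -10, 13, -4, 0, 17, 19, 3, -3, 1, 9]
extract-min #2 returns -13:
  remove root -13; move last element 9 to root → [9, -10, 13, -4, 0, 17, 19, 3, -3, 1]
  9 vs smaller child -10 at index 1, swap → [-10, 9, 13, -4, 0, 17, 19, 3, -3, 1]
  9 vs smaller child -4 at index 3, swap → [-10, -4, 13, 9, 0, 17, 19, 3, -3, 1]
  9 vs smaller child -3 at index 8, swap → [-10, -4, 13, -3, 0, 17, 19, 3, 9, 1]
extract-min #3 returns -10:
  remove root -10; move last element 1 to root → [1, -4, 13, -3, 0, 17, 19, 3, 9]
  1 vs smaller child -4 at index 1, swap → [-4, 1, 13, -3, 0, 17, 19, 3, 9]
  1 vs smaller child -3 at index 3, swap → [-4, -3, 13, 1, 0, 17, 19, 3, 9]
extract-min #4 returns -4:
  remove root -4; move last element 9 to root → [9, -3, 13, 1, 0, 17, 19, 3]
  9 vs smaller child -3 at index 1, swap → [-3, 9, 13, 1, 0, 17, 19, 3]
  9 vs smaller child 0 at index 4, swap → [-3, 0, 13, 1, 9, 17, 19, 3]
extract-min #5 returns -3:
  remove root -3; move last element 3 to root → [3, 0, 13, 1, 9, 17, 19]
  3 vs smaller child 0 at index 1, swap → [0, 3, 13, 1, 9, 17, 19]
  3 vs smaller child 1 at index 3, swap → [0, 1, 13, 3, 9, 17, 19]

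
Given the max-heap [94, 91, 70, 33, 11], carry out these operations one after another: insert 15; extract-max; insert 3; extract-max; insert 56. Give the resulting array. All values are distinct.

insert 15:
  append 15 at index 5 → [94, 91, 70, 33, 11, 15] (no swap needed)
extract-max → returns 94:
  remove root 94; move last element 15 to root → [15, 91, 70, 33, 11]
  15 vs larger child 91 at index 1, swap → [91, 15, 70, 33, 11]
  15 vs larger child 33 at index 3, swap → [91, 33, 70, 15, 11]
insert 3:
  append 3 at index 5 → [91, 33, 70, 15, 11, 3] (no swap needed)
extract-max → returns 91:
  remove root 91; move last element 3 to root → [3, 33, 70, 15, 11]
  3 vs larger child 70 at index 2, swap → [70, 33, 3, 15, 11]
insert 56:
  append 56 at index 5 → [70, 33, 3, 15, 11, 56]
  56 > parent 3 at index 2, swap → [70, 33, 56, 15, 11, 3]

[70, 33, 56, 15, 11, 3]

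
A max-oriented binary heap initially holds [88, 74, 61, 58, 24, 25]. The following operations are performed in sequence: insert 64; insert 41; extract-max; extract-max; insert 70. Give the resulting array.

[70, 58, 64, 41, 24, 25, 61]

insert 64:
  append 64 at index 6 → [88, 74, 61, 58, 24, 25, 64]
  64 > parent 61 at index 2, swap → [88, 74, 64, 58, 24, 25, 61]
insert 41:
  append 41 at index 7 → [88, 74, 64, 58, 24, 25, 61, 41] (no swap needed)
extract-max → returns 88:
  remove root 88; move last element 41 to root → [41, 74, 64, 58, 24, 25, 61]
  41 vs larger child 74 at index 1, swap → [74, 41, 64, 58, 24, 25, 61]
  41 vs larger child 58 at index 3, swap → [74, 58, 64, 41, 24, 25, 61]
extract-max → returns 74:
  remove root 74; move last element 61 to root → [61, 58, 64, 41, 24, 25]
  61 vs larger child 64 at index 2, swap → [64, 58, 61, 41, 24, 25]
insert 70:
  append 70 at index 6 → [64, 58, 61, 41, 24, 25, 70]
  70 > parent 61 at index 2, swap → [64, 58, 70, 41, 24, 25, 61]
  70 > parent 64 at index 0, swap → [70, 58, 64, 41, 24, 25, 61]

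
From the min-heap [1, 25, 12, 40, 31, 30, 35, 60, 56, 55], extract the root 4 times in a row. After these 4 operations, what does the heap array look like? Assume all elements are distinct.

extract-min #1 returns 1:
  remove root 1; move last element 55 to root → [55, 25, 12, 40, 31, 30, 35, 60, 56]
  55 vs smaller child 12 at index 2, swap → [12, 25, 55, 40, 31, 30, 35, 60, 56]
  55 vs smaller child 30 at index 5, swap → [12, 25, 30, 40, 31, 55, 35, 60, 56]
extract-min #2 returns 12:
  remove root 12; move last element 56 to root → [56, 25, 30, 40, 31, 55, 35, 60]
  56 vs smaller child 25 at index 1, swap → [25, 56, 30, 40, 31, 55, 35, 60]
  56 vs smaller child 31 at index 4, swap → [25, 31, 30, 40, 56, 55, 35, 60]
extract-min #3 returns 25:
  remove root 25; move last element 60 to root → [60, 31, 30, 40, 56, 55, 35]
  60 vs smaller child 30 at index 2, swap → [30, 31, 60, 40, 56, 55, 35]
  60 vs smaller child 35 at index 6, swap → [30, 31, 35, 40, 56, 55, 60]
extract-min #4 returns 30:
  remove root 30; move last element 60 to root → [60, 31, 35, 40, 56, 55]
  60 vs smaller child 31 at index 1, swap → [31, 60, 35, 40, 56, 55]
  60 vs smaller child 40 at index 3, swap → [31, 40, 35, 60, 56, 55]

[31, 40, 35, 60, 56, 55]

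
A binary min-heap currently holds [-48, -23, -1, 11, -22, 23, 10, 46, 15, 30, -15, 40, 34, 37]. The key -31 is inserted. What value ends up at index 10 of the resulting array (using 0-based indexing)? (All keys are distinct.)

-15

append -31 at index 14 → [-48, -23, -1, 11, -22, 23, 10, 46, 15, 30, -15, 40, 34, 37, -31]
-31 < parent 10 at index 6, swap → [-48, -23, -1, 11, -22, 23, -31, 46, 15, 30, -15, 40, 34, 37, 10]
-31 < parent -1 at index 2, swap → [-48, -23, -31, 11, -22, 23, -1, 46, 15, 30, -15, 40, 34, 37, 10]
resulting array: [-48, -23, -31, 11, -22, 23, -1, 46, 15, 30, -15, 40, 34, 37, 10]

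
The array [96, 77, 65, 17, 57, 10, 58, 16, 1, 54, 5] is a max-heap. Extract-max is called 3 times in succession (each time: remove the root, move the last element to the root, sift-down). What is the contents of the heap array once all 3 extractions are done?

[58, 57, 10, 17, 54, 1, 5, 16]

extract-max #1 returns 96:
  remove root 96; move last element 5 to root → [5, 77, 65, 17, 57, 10, 58, 16, 1, 54]
  5 vs larger child 77 at index 1, swap → [77, 5, 65, 17, 57, 10, 58, 16, 1, 54]
  5 vs larger child 57 at index 4, swap → [77, 57, 65, 17, 5, 10, 58, 16, 1, 54]
  5 vs only child 54 at index 9, swap → [77, 57, 65, 17, 54, 10, 58, 16, 1, 5]
extract-max #2 returns 77:
  remove root 77; move last element 5 to root → [5, 57, 65, 17, 54, 10, 58, 16, 1]
  5 vs larger child 65 at index 2, swap → [65, 57, 5, 17, 54, 10, 58, 16, 1]
  5 vs larger child 58 at index 6, swap → [65, 57, 58, 17, 54, 10, 5, 16, 1]
extract-max #3 returns 65:
  remove root 65; move last element 1 to root → [1, 57, 58, 17, 54, 10, 5, 16]
  1 vs larger child 58 at index 2, swap → [58, 57, 1, 17, 54, 10, 5, 16]
  1 vs larger child 10 at index 5, swap → [58, 57, 10, 17, 54, 1, 5, 16]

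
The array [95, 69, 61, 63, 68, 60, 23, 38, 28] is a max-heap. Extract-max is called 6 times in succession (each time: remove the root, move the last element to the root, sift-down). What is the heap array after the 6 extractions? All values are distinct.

[38, 23, 28]

extract-max #1 returns 95:
  remove root 95; move last element 28 to root → [28, 69, 61, 63, 68, 60, 23, 38]
  28 vs larger child 69 at index 1, swap → [69, 28, 61, 63, 68, 60, 23, 38]
  28 vs larger child 68 at index 4, swap → [69, 68, 61, 63, 28, 60, 23, 38]
extract-max #2 returns 69:
  remove root 69; move last element 38 to root → [38, 68, 61, 63, 28, 60, 23]
  38 vs larger child 68 at index 1, swap → [68, 38, 61, 63, 28, 60, 23]
  38 vs larger child 63 at index 3, swap → [68, 63, 61, 38, 28, 60, 23]
extract-max #3 returns 68:
  remove root 68; move last element 23 to root → [23, 63, 61, 38, 28, 60]
  23 vs larger child 63 at index 1, swap → [63, 23, 61, 38, 28, 60]
  23 vs larger child 38 at index 3, swap → [63, 38, 61, 23, 28, 60]
extract-max #4 returns 63:
  remove root 63; move last element 60 to root → [60, 38, 61, 23, 28]
  60 vs larger child 61 at index 2, swap → [61, 38, 60, 23, 28]
extract-max #5 returns 61:
  remove root 61; move last element 28 to root → [28, 38, 60, 23]
  28 vs larger child 60 at index 2, swap → [60, 38, 28, 23]
extract-max #6 returns 60:
  remove root 60; move last element 23 to root → [23, 38, 28]
  23 vs larger child 38 at index 1, swap → [38, 23, 28]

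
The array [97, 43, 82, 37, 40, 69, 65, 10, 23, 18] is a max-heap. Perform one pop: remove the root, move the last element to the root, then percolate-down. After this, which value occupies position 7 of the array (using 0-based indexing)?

remove root 97; move last element 18 to root → [18, 43, 82, 37, 40, 69, 65, 10, 23]
18 vs larger child 82 at index 2, swap → [82, 43, 18, 37, 40, 69, 65, 10, 23]
18 vs larger child 69 at index 5, swap → [82, 43, 69, 37, 40, 18, 65, 10, 23]
resulting array: [82, 43, 69, 37, 40, 18, 65, 10, 23]

10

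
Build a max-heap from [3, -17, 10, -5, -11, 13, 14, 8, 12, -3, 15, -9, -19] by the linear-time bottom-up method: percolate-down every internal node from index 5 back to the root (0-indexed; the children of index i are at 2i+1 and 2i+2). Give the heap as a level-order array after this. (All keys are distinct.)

[15, 12, 14, 8, -3, 13, 10, 3, -5, -17, -11, -9, -19]

sift down from index 5: already satisfies heap property
sift down from index 4:
  -11 vs larger child 15 at index 10, swap → [3, -17, 10, -5, 15, 13, 14, 8, 12, -3, -11, -9, -19]
sift down from index 3:
  -5 vs larger child 12 at index 8, swap → [3, -17, 10, 12, 15, 13, 14, 8, -5, -3, -11, -9, -19]
sift down from index 2:
  10 vs larger child 14 at index 6, swap → [3, -17, 14, 12, 15, 13, 10, 8, -5, -3, -11, -9, -19]
sift down from index 1:
  -17 vs larger child 15 at index 4, swap → [3, 15, 14, 12, -17, 13, 10, 8, -5, -3, -11, -9, -19]
  -17 vs larger child -3 at index 9, swap → [3, 15, 14, 12, -3, 13, 10, 8, -5, -17, -11, -9, -19]
sift down from index 0:
  3 vs larger child 15 at index 1, swap → [15, 3, 14, 12, -3, 13, 10, 8, -5, -17, -11, -9, -19]
  3 vs larger child 12 at index 3, swap → [15, 12, 14, 3, -3, 13, 10, 8, -5, -17, -11, -9, -19]
  3 vs larger child 8 at index 7, swap → [15, 12, 14, 8, -3, 13, 10, 3, -5, -17, -11, -9, -19]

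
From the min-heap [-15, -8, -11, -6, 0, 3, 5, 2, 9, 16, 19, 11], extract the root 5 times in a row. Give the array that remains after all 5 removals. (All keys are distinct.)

extract-min #1 returns -15:
  remove root -15; move last element 11 to root → [11, -8, -11, -6, 0, 3, 5, 2, 9, 16, 19]
  11 vs smaller child -11 at index 2, swap → [-11, -8, 11, -6, 0, 3, 5, 2, 9, 16, 19]
  11 vs smaller child 3 at index 5, swap → [-11, -8, 3, -6, 0, 11, 5, 2, 9, 16, 19]
extract-min #2 returns -11:
  remove root -11; move last element 19 to root → [19, -8, 3, -6, 0, 11, 5, 2, 9, 16]
  19 vs smaller child -8 at index 1, swap → [-8, 19, 3, -6, 0, 11, 5, 2, 9, 16]
  19 vs smaller child -6 at index 3, swap → [-8, -6, 3, 19, 0, 11, 5, 2, 9, 16]
  19 vs smaller child 2 at index 7, swap → [-8, -6, 3, 2, 0, 11, 5, 19, 9, 16]
extract-min #3 returns -8:
  remove root -8; move last element 16 to root → [16, -6, 3, 2, 0, 11, 5, 19, 9]
  16 vs smaller child -6 at index 1, swap → [-6, 16, 3, 2, 0, 11, 5, 19, 9]
  16 vs smaller child 0 at index 4, swap → [-6, 0, 3, 2, 16, 11, 5, 19, 9]
extract-min #4 returns -6:
  remove root -6; move last element 9 to root → [9, 0, 3, 2, 16, 11, 5, 19]
  9 vs smaller child 0 at index 1, swap → [0, 9, 3, 2, 16, 11, 5, 19]
  9 vs smaller child 2 at index 3, swap → [0, 2, 3, 9, 16, 11, 5, 19]
extract-min #5 returns 0:
  remove root 0; move last element 19 to root → [19, 2, 3, 9, 16, 11, 5]
  19 vs smaller child 2 at index 1, swap → [2, 19, 3, 9, 16, 11, 5]
  19 vs smaller child 9 at index 3, swap → [2, 9, 3, 19, 16, 11, 5]

[2, 9, 3, 19, 16, 11, 5]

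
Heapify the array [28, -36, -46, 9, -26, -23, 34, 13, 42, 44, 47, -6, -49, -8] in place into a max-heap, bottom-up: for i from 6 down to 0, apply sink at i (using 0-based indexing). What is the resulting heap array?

sift down from index 6: already satisfies heap property
sift down from index 5:
  -23 vs larger child -6 at index 11, swap → [28, -36, -46, 9, -26, -6, 34, 13, 42, 44, 47, -23, -49, -8]
sift down from index 4:
  -26 vs larger child 47 at index 10, swap → [28, -36, -46, 9, 47, -6, 34, 13, 42, 44, -26, -23, -49, -8]
sift down from index 3:
  9 vs larger child 42 at index 8, swap → [28, -36, -46, 42, 47, -6, 34, 13, 9, 44, -26, -23, -49, -8]
sift down from index 2:
  -46 vs larger child 34 at index 6, swap → [28, -36, 34, 42, 47, -6, -46, 13, 9, 44, -26, -23, -49, -8]
  -46 vs only child -8 at index 13, swap → [28, -36, 34, 42, 47, -6, -8, 13, 9, 44, -26, -23, -49, -46]
sift down from index 1:
  -36 vs larger child 47 at index 4, swap → [28, 47, 34, 42, -36, -6, -8, 13, 9, 44, -26, -23, -49, -46]
  -36 vs larger child 44 at index 9, swap → [28, 47, 34, 42, 44, -6, -8, 13, 9, -36, -26, -23, -49, -46]
sift down from index 0:
  28 vs larger child 47 at index 1, swap → [47, 28, 34, 42, 44, -6, -8, 13, 9, -36, -26, -23, -49, -46]
  28 vs larger child 44 at index 4, swap → [47, 44, 34, 42, 28, -6, -8, 13, 9, -36, -26, -23, -49, -46]

[47, 44, 34, 42, 28, -6, -8, 13, 9, -36, -26, -23, -49, -46]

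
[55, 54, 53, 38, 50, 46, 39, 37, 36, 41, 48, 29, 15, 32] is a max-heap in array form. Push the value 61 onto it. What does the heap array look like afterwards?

append 61 at index 14 → [55, 54, 53, 38, 50, 46, 39, 37, 36, 41, 48, 29, 15, 32, 61]
61 > parent 39 at index 6, swap → [55, 54, 53, 38, 50, 46, 61, 37, 36, 41, 48, 29, 15, 32, 39]
61 > parent 53 at index 2, swap → [55, 54, 61, 38, 50, 46, 53, 37, 36, 41, 48, 29, 15, 32, 39]
61 > parent 55 at index 0, swap → [61, 54, 55, 38, 50, 46, 53, 37, 36, 41, 48, 29, 15, 32, 39]

[61, 54, 55, 38, 50, 46, 53, 37, 36, 41, 48, 29, 15, 32, 39]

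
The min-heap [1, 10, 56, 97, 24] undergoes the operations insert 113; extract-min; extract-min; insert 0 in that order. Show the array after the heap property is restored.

[0, 24, 56, 113, 97]

insert 113:
  append 113 at index 5 → [1, 10, 56, 97, 24, 113] (no swap needed)
extract-min → returns 1:
  remove root 1; move last element 113 to root → [113, 10, 56, 97, 24]
  113 vs smaller child 10 at index 1, swap → [10, 113, 56, 97, 24]
  113 vs smaller child 24 at index 4, swap → [10, 24, 56, 97, 113]
extract-min → returns 10:
  remove root 10; move last element 113 to root → [113, 24, 56, 97]
  113 vs smaller child 24 at index 1, swap → [24, 113, 56, 97]
  113 vs only child 97 at index 3, swap → [24, 97, 56, 113]
insert 0:
  append 0 at index 4 → [24, 97, 56, 113, 0]
  0 < parent 97 at index 1, swap → [24, 0, 56, 113, 97]
  0 < parent 24 at index 0, swap → [0, 24, 56, 113, 97]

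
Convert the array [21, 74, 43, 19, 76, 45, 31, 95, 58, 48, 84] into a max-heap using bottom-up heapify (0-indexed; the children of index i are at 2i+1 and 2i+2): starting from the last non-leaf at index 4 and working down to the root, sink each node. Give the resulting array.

sift down from index 4:
  76 vs larger child 84 at index 10, swap → [21, 74, 43, 19, 84, 45, 31, 95, 58, 48, 76]
sift down from index 3:
  19 vs larger child 95 at index 7, swap → [21, 74, 43, 95, 84, 45, 31, 19, 58, 48, 76]
sift down from index 2:
  43 vs larger child 45 at index 5, swap → [21, 74, 45, 95, 84, 43, 31, 19, 58, 48, 76]
sift down from index 1:
  74 vs larger child 95 at index 3, swap → [21, 95, 45, 74, 84, 43, 31, 19, 58, 48, 76]
sift down from index 0:
  21 vs larger child 95 at index 1, swap → [95, 21, 45, 74, 84, 43, 31, 19, 58, 48, 76]
  21 vs larger child 84 at index 4, swap → [95, 84, 45, 74, 21, 43, 31, 19, 58, 48, 76]
  21 vs larger child 76 at index 10, swap → [95, 84, 45, 74, 76, 43, 31, 19, 58, 48, 21]

[95, 84, 45, 74, 76, 43, 31, 19, 58, 48, 21]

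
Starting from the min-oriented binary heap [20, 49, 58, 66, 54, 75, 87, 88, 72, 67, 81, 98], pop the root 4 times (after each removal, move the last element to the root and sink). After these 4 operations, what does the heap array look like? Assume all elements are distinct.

[66, 67, 75, 72, 81, 98, 87, 88]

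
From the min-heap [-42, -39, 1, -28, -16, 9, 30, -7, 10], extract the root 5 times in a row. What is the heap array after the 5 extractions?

[1, 9, 10, 30]

extract-min #1 returns -42:
  remove root -42; move last element 10 to root → [10, -39, 1, -28, -16, 9, 30, -7]
  10 vs smaller child -39 at index 1, swap → [-39, 10, 1, -28, -16, 9, 30, -7]
  10 vs smaller child -28 at index 3, swap → [-39, -28, 1, 10, -16, 9, 30, -7]
  10 vs only child -7 at index 7, swap → [-39, -28, 1, -7, -16, 9, 30, 10]
extract-min #2 returns -39:
  remove root -39; move last element 10 to root → [10, -28, 1, -7, -16, 9, 30]
  10 vs smaller child -28 at index 1, swap → [-28, 10, 1, -7, -16, 9, 30]
  10 vs smaller child -16 at index 4, swap → [-28, -16, 1, -7, 10, 9, 30]
extract-min #3 returns -28:
  remove root -28; move last element 30 to root → [30, -16, 1, -7, 10, 9]
  30 vs smaller child -16 at index 1, swap → [-16, 30, 1, -7, 10, 9]
  30 vs smaller child -7 at index 3, swap → [-16, -7, 1, 30, 10, 9]
extract-min #4 returns -16:
  remove root -16; move last element 9 to root → [9, -7, 1, 30, 10]
  9 vs smaller child -7 at index 1, swap → [-7, 9, 1, 30, 10]
extract-min #5 returns -7:
  remove root -7; move last element 10 to root → [10, 9, 1, 30]
  10 vs smaller child 1 at index 2, swap → [1, 9, 10, 30]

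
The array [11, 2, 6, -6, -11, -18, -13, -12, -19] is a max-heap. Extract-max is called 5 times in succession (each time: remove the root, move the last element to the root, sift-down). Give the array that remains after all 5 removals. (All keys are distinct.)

[-12, -18, -13, -19]

extract-max #1 returns 11:
  remove root 11; move last element -19 to root → [-19, 2, 6, -6, -11, -18, -13, -12]
  -19 vs larger child 6 at index 2, swap → [6, 2, -19, -6, -11, -18, -13, -12]
  -19 vs larger child -13 at index 6, swap → [6, 2, -13, -6, -11, -18, -19, -12]
extract-max #2 returns 6:
  remove root 6; move last element -12 to root → [-12, 2, -13, -6, -11, -18, -19]
  -12 vs larger child 2 at index 1, swap → [2, -12, -13, -6, -11, -18, -19]
  -12 vs larger child -6 at index 3, swap → [2, -6, -13, -12, -11, -18, -19]
extract-max #3 returns 2:
  remove root 2; move last element -19 to root → [-19, -6, -13, -12, -11, -18]
  -19 vs larger child -6 at index 1, swap → [-6, -19, -13, -12, -11, -18]
  -19 vs larger child -11 at index 4, swap → [-6, -11, -13, -12, -19, -18]
extract-max #4 returns -6:
  remove root -6; move last element -18 to root → [-18, -11, -13, -12, -19]
  -18 vs larger child -11 at index 1, swap → [-11, -18, -13, -12, -19]
  -18 vs larger child -12 at index 3, swap → [-11, -12, -13, -18, -19]
extract-max #5 returns -11:
  remove root -11; move last element -19 to root → [-19, -12, -13, -18]
  -19 vs larger child -12 at index 1, swap → [-12, -19, -13, -18]
  -19 vs only child -18 at index 3, swap → [-12, -18, -13, -19]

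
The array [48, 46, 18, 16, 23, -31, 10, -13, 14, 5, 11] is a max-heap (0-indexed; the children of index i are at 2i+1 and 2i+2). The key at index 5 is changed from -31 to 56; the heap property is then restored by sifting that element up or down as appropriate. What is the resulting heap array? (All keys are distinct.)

[56, 46, 48, 16, 23, 18, 10, -13, 14, 5, 11]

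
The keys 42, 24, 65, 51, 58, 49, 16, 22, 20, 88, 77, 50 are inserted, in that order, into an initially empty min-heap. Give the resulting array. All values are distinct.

[16, 20, 24, 22, 58, 50, 49, 51, 42, 88, 77, 65]

Insert 42:
  append 42 at index 0 → [42] (no swap needed)
Insert 24:
  append 24 at index 1 → [42, 24]
  24 < parent 42 at index 0, swap → [24, 42]
Insert 65:
  append 65 at index 2 → [24, 42, 65] (no swap needed)
Insert 51:
  append 51 at index 3 → [24, 42, 65, 51] (no swap needed)
Insert 58:
  append 58 at index 4 → [24, 42, 65, 51, 58] (no swap needed)
Insert 49:
  append 49 at index 5 → [24, 42, 65, 51, 58, 49]
  49 < parent 65 at index 2, swap → [24, 42, 49, 51, 58, 65]
Insert 16:
  append 16 at index 6 → [24, 42, 49, 51, 58, 65, 16]
  16 < parent 49 at index 2, swap → [24, 42, 16, 51, 58, 65, 49]
  16 < parent 24 at index 0, swap → [16, 42, 24, 51, 58, 65, 49]
Insert 22:
  append 22 at index 7 → [16, 42, 24, 51, 58, 65, 49, 22]
  22 < parent 51 at index 3, swap → [16, 42, 24, 22, 58, 65, 49, 51]
  22 < parent 42 at index 1, swap → [16, 22, 24, 42, 58, 65, 49, 51]
Insert 20:
  append 20 at index 8 → [16, 22, 24, 42, 58, 65, 49, 51, 20]
  20 < parent 42 at index 3, swap → [16, 22, 24, 20, 58, 65, 49, 51, 42]
  20 < parent 22 at index 1, swap → [16, 20, 24, 22, 58, 65, 49, 51, 42]
Insert 88:
  append 88 at index 9 → [16, 20, 24, 22, 58, 65, 49, 51, 42, 88] (no swap needed)
Insert 77:
  append 77 at index 10 → [16, 20, 24, 22, 58, 65, 49, 51, 42, 88, 77] (no swap needed)
Insert 50:
  append 50 at index 11 → [16, 20, 24, 22, 58, 65, 49, 51, 42, 88, 77, 50]
  50 < parent 65 at index 5, swap → [16, 20, 24, 22, 58, 50, 49, 51, 42, 88, 77, 65]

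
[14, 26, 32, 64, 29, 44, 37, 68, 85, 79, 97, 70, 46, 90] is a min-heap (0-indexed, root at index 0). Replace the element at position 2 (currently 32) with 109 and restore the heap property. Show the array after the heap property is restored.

set index 2 from 32 to 109 → [14, 26, 109, 64, 29, 44, 37, 68, 85, 79, 97, 70, 46, 90]
109 vs smaller child 37 at index 6, swap → [14, 26, 37, 64, 29, 44, 109, 68, 85, 79, 97, 70, 46, 90]
109 vs only child 90 at index 13, swap → [14, 26, 37, 64, 29, 44, 90, 68, 85, 79, 97, 70, 46, 109]

[14, 26, 37, 64, 29, 44, 90, 68, 85, 79, 97, 70, 46, 109]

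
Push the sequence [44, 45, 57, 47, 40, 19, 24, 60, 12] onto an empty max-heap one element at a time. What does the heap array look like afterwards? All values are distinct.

[60, 57, 45, 47, 40, 19, 24, 44, 12]

Insert 44:
  append 44 at index 0 → [44] (no swap needed)
Insert 45:
  append 45 at index 1 → [44, 45]
  45 > parent 44 at index 0, swap → [45, 44]
Insert 57:
  append 57 at index 2 → [45, 44, 57]
  57 > parent 45 at index 0, swap → [57, 44, 45]
Insert 47:
  append 47 at index 3 → [57, 44, 45, 47]
  47 > parent 44 at index 1, swap → [57, 47, 45, 44]
Insert 40:
  append 40 at index 4 → [57, 47, 45, 44, 40] (no swap needed)
Insert 19:
  append 19 at index 5 → [57, 47, 45, 44, 40, 19] (no swap needed)
Insert 24:
  append 24 at index 6 → [57, 47, 45, 44, 40, 19, 24] (no swap needed)
Insert 60:
  append 60 at index 7 → [57, 47, 45, 44, 40, 19, 24, 60]
  60 > parent 44 at index 3, swap → [57, 47, 45, 60, 40, 19, 24, 44]
  60 > parent 47 at index 1, swap → [57, 60, 45, 47, 40, 19, 24, 44]
  60 > parent 57 at index 0, swap → [60, 57, 45, 47, 40, 19, 24, 44]
Insert 12:
  append 12 at index 8 → [60, 57, 45, 47, 40, 19, 24, 44, 12] (no swap needed)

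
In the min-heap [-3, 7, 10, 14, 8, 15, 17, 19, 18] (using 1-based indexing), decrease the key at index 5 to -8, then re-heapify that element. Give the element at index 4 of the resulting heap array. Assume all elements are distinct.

set index 5 from 8 to -8 → [-3, 7, 10, 14, -8, 15, 17, 19, 18]
-8 < parent 7 at index 2, swap → [-3, -8, 10, 14, 7, 15, 17, 19, 18]
-8 < parent -3 at index 1, swap → [-8, -3, 10, 14, 7, 15, 17, 19, 18]
resulting array: [-8, -3, 10, 14, 7, 15, 17, 19, 18]

14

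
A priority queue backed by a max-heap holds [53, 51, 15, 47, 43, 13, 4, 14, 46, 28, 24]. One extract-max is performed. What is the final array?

remove root 53; move last element 24 to root → [24, 51, 15, 47, 43, 13, 4, 14, 46, 28]
24 vs larger child 51 at index 1, swap → [51, 24, 15, 47, 43, 13, 4, 14, 46, 28]
24 vs larger child 47 at index 3, swap → [51, 47, 15, 24, 43, 13, 4, 14, 46, 28]
24 vs larger child 46 at index 8, swap → [51, 47, 15, 46, 43, 13, 4, 14, 24, 28]

[51, 47, 15, 46, 43, 13, 4, 14, 24, 28]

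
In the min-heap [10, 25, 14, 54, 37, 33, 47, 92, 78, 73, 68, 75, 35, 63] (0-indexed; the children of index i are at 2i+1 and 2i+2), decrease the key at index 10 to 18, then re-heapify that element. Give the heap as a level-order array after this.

set index 10 from 68 to 18 → [10, 25, 14, 54, 37, 33, 47, 92, 78, 73, 18, 75, 35, 63]
18 < parent 37 at index 4, swap → [10, 25, 14, 54, 18, 33, 47, 92, 78, 73, 37, 75, 35, 63]
18 < parent 25 at index 1, swap → [10, 18, 14, 54, 25, 33, 47, 92, 78, 73, 37, 75, 35, 63]

[10, 18, 14, 54, 25, 33, 47, 92, 78, 73, 37, 75, 35, 63]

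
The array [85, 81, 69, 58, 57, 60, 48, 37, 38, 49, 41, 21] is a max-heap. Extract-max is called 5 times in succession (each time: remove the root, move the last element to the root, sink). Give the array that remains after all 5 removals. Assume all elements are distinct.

[57, 38, 49, 37, 21, 41, 48]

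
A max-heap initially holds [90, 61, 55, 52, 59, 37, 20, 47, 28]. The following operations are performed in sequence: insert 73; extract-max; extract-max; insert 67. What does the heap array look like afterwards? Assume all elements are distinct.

[67, 61, 55, 59, 28, 37, 20, 47, 52]

insert 73:
  append 73 at index 9 → [90, 61, 55, 52, 59, 37, 20, 47, 28, 73]
  73 > parent 59 at index 4, swap → [90, 61, 55, 52, 73, 37, 20, 47, 28, 59]
  73 > parent 61 at index 1, swap → [90, 73, 55, 52, 61, 37, 20, 47, 28, 59]
extract-max → returns 90:
  remove root 90; move last element 59 to root → [59, 73, 55, 52, 61, 37, 20, 47, 28]
  59 vs larger child 73 at index 1, swap → [73, 59, 55, 52, 61, 37, 20, 47, 28]
  59 vs larger child 61 at index 4, swap → [73, 61, 55, 52, 59, 37, 20, 47, 28]
extract-max → returns 73:
  remove root 73; move last element 28 to root → [28, 61, 55, 52, 59, 37, 20, 47]
  28 vs larger child 61 at index 1, swap → [61, 28, 55, 52, 59, 37, 20, 47]
  28 vs larger child 59 at index 4, swap → [61, 59, 55, 52, 28, 37, 20, 47]
insert 67:
  append 67 at index 8 → [61, 59, 55, 52, 28, 37, 20, 47, 67]
  67 > parent 52 at index 3, swap → [61, 59, 55, 67, 28, 37, 20, 47, 52]
  67 > parent 59 at index 1, swap → [61, 67, 55, 59, 28, 37, 20, 47, 52]
  67 > parent 61 at index 0, swap → [67, 61, 55, 59, 28, 37, 20, 47, 52]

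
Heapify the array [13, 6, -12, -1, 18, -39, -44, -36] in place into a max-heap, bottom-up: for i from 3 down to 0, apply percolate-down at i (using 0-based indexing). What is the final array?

[18, 13, -12, -1, 6, -39, -44, -36]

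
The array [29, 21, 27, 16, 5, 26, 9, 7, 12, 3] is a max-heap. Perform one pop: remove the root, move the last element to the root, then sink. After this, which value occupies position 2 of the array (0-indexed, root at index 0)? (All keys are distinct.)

26

remove root 29; move last element 3 to root → [3, 21, 27, 16, 5, 26, 9, 7, 12]
3 vs larger child 27 at index 2, swap → [27, 21, 3, 16, 5, 26, 9, 7, 12]
3 vs larger child 26 at index 5, swap → [27, 21, 26, 16, 5, 3, 9, 7, 12]
resulting array: [27, 21, 26, 16, 5, 3, 9, 7, 12]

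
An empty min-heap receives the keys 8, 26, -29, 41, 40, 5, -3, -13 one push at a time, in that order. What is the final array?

[-29, -13, -3, 26, 40, 8, 5, 41]

Insert 8:
  append 8 at index 0 → [8] (no swap needed)
Insert 26:
  append 26 at index 1 → [8, 26] (no swap needed)
Insert -29:
  append -29 at index 2 → [8, 26, -29]
  -29 < parent 8 at index 0, swap → [-29, 26, 8]
Insert 41:
  append 41 at index 3 → [-29, 26, 8, 41] (no swap needed)
Insert 40:
  append 40 at index 4 → [-29, 26, 8, 41, 40] (no swap needed)
Insert 5:
  append 5 at index 5 → [-29, 26, 8, 41, 40, 5]
  5 < parent 8 at index 2, swap → [-29, 26, 5, 41, 40, 8]
Insert -3:
  append -3 at index 6 → [-29, 26, 5, 41, 40, 8, -3]
  -3 < parent 5 at index 2, swap → [-29, 26, -3, 41, 40, 8, 5]
Insert -13:
  append -13 at index 7 → [-29, 26, -3, 41, 40, 8, 5, -13]
  -13 < parent 41 at index 3, swap → [-29, 26, -3, -13, 40, 8, 5, 41]
  -13 < parent 26 at index 1, swap → [-29, -13, -3, 26, 40, 8, 5, 41]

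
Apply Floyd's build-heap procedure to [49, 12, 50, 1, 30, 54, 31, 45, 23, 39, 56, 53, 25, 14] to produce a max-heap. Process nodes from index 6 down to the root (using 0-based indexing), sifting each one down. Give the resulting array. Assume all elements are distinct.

[56, 49, 54, 45, 39, 53, 31, 1, 23, 12, 30, 50, 25, 14]

sift down from index 6: already satisfies heap property
sift down from index 5: already satisfies heap property
sift down from index 4:
  30 vs larger child 56 at index 10, swap → [49, 12, 50, 1, 56, 54, 31, 45, 23, 39, 30, 53, 25, 14]
sift down from index 3:
  1 vs larger child 45 at index 7, swap → [49, 12, 50, 45, 56, 54, 31, 1, 23, 39, 30, 53, 25, 14]
sift down from index 2:
  50 vs larger child 54 at index 5, swap → [49, 12, 54, 45, 56, 50, 31, 1, 23, 39, 30, 53, 25, 14]
  50 vs larger child 53 at index 11, swap → [49, 12, 54, 45, 56, 53, 31, 1, 23, 39, 30, 50, 25, 14]
sift down from index 1:
  12 vs larger child 56 at index 4, swap → [49, 56, 54, 45, 12, 53, 31, 1, 23, 39, 30, 50, 25, 14]
  12 vs larger child 39 at index 9, swap → [49, 56, 54, 45, 39, 53, 31, 1, 23, 12, 30, 50, 25, 14]
sift down from index 0:
  49 vs larger child 56 at index 1, swap → [56, 49, 54, 45, 39, 53, 31, 1, 23, 12, 30, 50, 25, 14]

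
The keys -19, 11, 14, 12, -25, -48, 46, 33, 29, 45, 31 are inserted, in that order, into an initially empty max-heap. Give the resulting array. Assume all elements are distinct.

[46, 45, 14, 29, 33, -48, 11, -19, 12, -25, 31]

Insert -19:
  append -19 at index 0 → [-19] (no swap needed)
Insert 11:
  append 11 at index 1 → [-19, 11]
  11 > parent -19 at index 0, swap → [11, -19]
Insert 14:
  append 14 at index 2 → [11, -19, 14]
  14 > parent 11 at index 0, swap → [14, -19, 11]
Insert 12:
  append 12 at index 3 → [14, -19, 11, 12]
  12 > parent -19 at index 1, swap → [14, 12, 11, -19]
Insert -25:
  append -25 at index 4 → [14, 12, 11, -19, -25] (no swap needed)
Insert -48:
  append -48 at index 5 → [14, 12, 11, -19, -25, -48] (no swap needed)
Insert 46:
  append 46 at index 6 → [14, 12, 11, -19, -25, -48, 46]
  46 > parent 11 at index 2, swap → [14, 12, 46, -19, -25, -48, 11]
  46 > parent 14 at index 0, swap → [46, 12, 14, -19, -25, -48, 11]
Insert 33:
  append 33 at index 7 → [46, 12, 14, -19, -25, -48, 11, 33]
  33 > parent -19 at index 3, swap → [46, 12, 14, 33, -25, -48, 11, -19]
  33 > parent 12 at index 1, swap → [46, 33, 14, 12, -25, -48, 11, -19]
Insert 29:
  append 29 at index 8 → [46, 33, 14, 12, -25, -48, 11, -19, 29]
  29 > parent 12 at index 3, swap → [46, 33, 14, 29, -25, -48, 11, -19, 12]
Insert 45:
  append 45 at index 9 → [46, 33, 14, 29, -25, -48, 11, -19, 12, 45]
  45 > parent -25 at index 4, swap → [46, 33, 14, 29, 45, -48, 11, -19, 12, -25]
  45 > parent 33 at index 1, swap → [46, 45, 14, 29, 33, -48, 11, -19, 12, -25]
Insert 31:
  append 31 at index 10 → [46, 45, 14, 29, 33, -48, 11, -19, 12, -25, 31] (no swap needed)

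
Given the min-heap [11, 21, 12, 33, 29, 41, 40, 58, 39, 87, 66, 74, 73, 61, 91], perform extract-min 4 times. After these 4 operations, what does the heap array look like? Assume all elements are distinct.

extract-min #1 returns 11:
  remove root 11; move last element 91 to root → [91, 21, 12, 33, 29, 41, 40, 58, 39, 87, 66, 74, 73, 61]
  91 vs smaller child 12 at index 2, swap → [12, 21, 91, 33, 29, 41, 40, 58, 39, 87, 66, 74, 73, 61]
  91 vs smaller child 40 at index 6, swap → [12, 21, 40, 33, 29, 41, 91, 58, 39, 87, 66, 74, 73, 61]
  91 vs only child 61 at index 13, swap → [12, 21, 40, 33, 29, 41, 61, 58, 39, 87, 66, 74, 73, 91]
extract-min #2 returns 12:
  remove root 12; move last element 91 to root → [91, 21, 40, 33, 29, 41, 61, 58, 39, 87, 66, 74, 73]
  91 vs smaller child 21 at index 1, swap → [21, 91, 40, 33, 29, 41, 61, 58, 39, 87, 66, 74, 73]
  91 vs smaller child 29 at index 4, swap → [21, 29, 40, 33, 91, 41, 61, 58, 39, 87, 66, 74, 73]
  91 vs smaller child 66 at index 10, swap → [21, 29, 40, 33, 66, 41, 61, 58, 39, 87, 91, 74, 73]
extract-min #3 returns 21:
  remove root 21; move last element 73 to root → [73, 29, 40, 33, 66, 41, 61, 58, 39, 87, 91, 74]
  73 vs smaller child 29 at index 1, swap → [29, 73, 40, 33, 66, 41, 61, 58, 39, 87, 91, 74]
  73 vs smaller child 33 at index 3, swap → [29, 33, 40, 73, 66, 41, 61, 58, 39, 87, 91, 74]
  73 vs smaller child 39 at index 8, swap → [29, 33, 40, 39, 66, 41, 61, 58, 73, 87, 91, 74]
extract-min #4 returns 29:
  remove root 29; move last element 74 to root → [74, 33, 40, 39, 66, 41, 61, 58, 73, 87, 91]
  74 vs smaller child 33 at index 1, swap → [33, 74, 40, 39, 66, 41, 61, 58, 73, 87, 91]
  74 vs smaller child 39 at index 3, swap → [33, 39, 40, 74, 66, 41, 61, 58, 73, 87, 91]
  74 vs smaller child 58 at index 7, swap → [33, 39, 40, 58, 66, 41, 61, 74, 73, 87, 91]

[33, 39, 40, 58, 66, 41, 61, 74, 73, 87, 91]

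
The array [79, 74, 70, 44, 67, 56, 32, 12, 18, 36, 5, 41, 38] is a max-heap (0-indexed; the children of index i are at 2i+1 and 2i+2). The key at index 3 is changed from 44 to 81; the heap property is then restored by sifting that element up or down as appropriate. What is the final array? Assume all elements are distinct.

[81, 79, 70, 74, 67, 56, 32, 12, 18, 36, 5, 41, 38]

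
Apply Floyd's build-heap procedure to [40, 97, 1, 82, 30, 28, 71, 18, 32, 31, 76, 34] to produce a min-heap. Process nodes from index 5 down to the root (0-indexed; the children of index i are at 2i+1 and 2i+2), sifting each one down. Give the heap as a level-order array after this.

sift down from index 5: already satisfies heap property
sift down from index 4: already satisfies heap property
sift down from index 3:
  82 vs smaller child 18 at index 7, swap → [40, 97, 1, 18, 30, 28, 71, 82, 32, 31, 76, 34]
sift down from index 2: already satisfies heap property
sift down from index 1:
  97 vs smaller child 18 at index 3, swap → [40, 18, 1, 97, 30, 28, 71, 82, 32, 31, 76, 34]
  97 vs smaller child 32 at index 8, swap → [40, 18, 1, 32, 30, 28, 71, 82, 97, 31, 76, 34]
sift down from index 0:
  40 vs smaller child 1 at index 2, swap → [1, 18, 40, 32, 30, 28, 71, 82, 97, 31, 76, 34]
  40 vs smaller child 28 at index 5, swap → [1, 18, 28, 32, 30, 40, 71, 82, 97, 31, 76, 34]
  40 vs only child 34 at index 11, swap → [1, 18, 28, 32, 30, 34, 71, 82, 97, 31, 76, 40]

[1, 18, 28, 32, 30, 34, 71, 82, 97, 31, 76, 40]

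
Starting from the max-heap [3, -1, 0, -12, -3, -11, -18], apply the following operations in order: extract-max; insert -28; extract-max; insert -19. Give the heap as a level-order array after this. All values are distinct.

[-1, -3, -11, -12, -28, -18, -19]

extract-max → returns 3:
  remove root 3; move last element -18 to root → [-18, -1, 0, -12, -3, -11]
  -18 vs larger child 0 at index 2, swap → [0, -1, -18, -12, -3, -11]
  -18 vs only child -11 at index 5, swap → [0, -1, -11, -12, -3, -18]
insert -28:
  append -28 at index 6 → [0, -1, -11, -12, -3, -18, -28] (no swap needed)
extract-max → returns 0:
  remove root 0; move last element -28 to root → [-28, -1, -11, -12, -3, -18]
  -28 vs larger child -1 at index 1, swap → [-1, -28, -11, -12, -3, -18]
  -28 vs larger child -3 at index 4, swap → [-1, -3, -11, -12, -28, -18]
insert -19:
  append -19 at index 6 → [-1, -3, -11, -12, -28, -18, -19] (no swap needed)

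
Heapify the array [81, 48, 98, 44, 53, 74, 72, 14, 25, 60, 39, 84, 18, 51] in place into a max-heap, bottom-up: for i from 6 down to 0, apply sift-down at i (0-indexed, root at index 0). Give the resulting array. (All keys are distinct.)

sift down from index 6: already satisfies heap property
sift down from index 5:
  74 vs larger child 84 at index 11, swap → [81, 48, 98, 44, 53, 84, 72, 14, 25, 60, 39, 74, 18, 51]
sift down from index 4:
  53 vs larger child 60 at index 9, swap → [81, 48, 98, 44, 60, 84, 72, 14, 25, 53, 39, 74, 18, 51]
sift down from index 3: already satisfies heap property
sift down from index 2: already satisfies heap property
sift down from index 1:
  48 vs larger child 60 at index 4, swap → [81, 60, 98, 44, 48, 84, 72, 14, 25, 53, 39, 74, 18, 51]
  48 vs larger child 53 at index 9, swap → [81, 60, 98, 44, 53, 84, 72, 14, 25, 48, 39, 74, 18, 51]
sift down from index 0:
  81 vs larger child 98 at index 2, swap → [98, 60, 81, 44, 53, 84, 72, 14, 25, 48, 39, 74, 18, 51]
  81 vs larger child 84 at index 5, swap → [98, 60, 84, 44, 53, 81, 72, 14, 25, 48, 39, 74, 18, 51]

[98, 60, 84, 44, 53, 81, 72, 14, 25, 48, 39, 74, 18, 51]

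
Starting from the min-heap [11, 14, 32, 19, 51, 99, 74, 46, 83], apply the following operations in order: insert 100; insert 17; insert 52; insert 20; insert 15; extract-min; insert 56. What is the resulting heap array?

insert 100:
  append 100 at index 9 → [11, 14, 32, 19, 51, 99, 74, 46, 83, 100] (no swap needed)
insert 17:
  append 17 at index 10 → [11, 14, 32, 19, 51, 99, 74, 46, 83, 100, 17]
  17 < parent 51 at index 4, swap → [11, 14, 32, 19, 17, 99, 74, 46, 83, 100, 51]
insert 52:
  append 52 at index 11 → [11, 14, 32, 19, 17, 99, 74, 46, 83, 100, 51, 52]
  52 < parent 99 at index 5, swap → [11, 14, 32, 19, 17, 52, 74, 46, 83, 100, 51, 99]
insert 20:
  append 20 at index 12 → [11, 14, 32, 19, 17, 52, 74, 46, 83, 100, 51, 99, 20]
  20 < parent 52 at index 5, swap → [11, 14, 32, 19, 17, 20, 74, 46, 83, 100, 51, 99, 52]
  20 < parent 32 at index 2, swap → [11, 14, 20, 19, 17, 32, 74, 46, 83, 100, 51, 99, 52]
insert 15:
  append 15 at index 13 → [11, 14, 20, 19, 17, 32, 74, 46, 83, 100, 51, 99, 52, 15]
  15 < parent 74 at index 6, swap → [11, 14, 20, 19, 17, 32, 15, 46, 83, 100, 51, 99, 52, 74]
  15 < parent 20 at index 2, swap → [11, 14, 15, 19, 17, 32, 20, 46, 83, 100, 51, 99, 52, 74]
extract-min → returns 11:
  remove root 11; move last element 74 to root → [74, 14, 15, 19, 17, 32, 20, 46, 83, 100, 51, 99, 52]
  74 vs smaller child 14 at index 1, swap → [14, 74, 15, 19, 17, 32, 20, 46, 83, 100, 51, 99, 52]
  74 vs smaller child 17 at index 4, swap → [14, 17, 15, 19, 74, 32, 20, 46, 83, 100, 51, 99, 52]
  74 vs smaller child 51 at index 10, swap → [14, 17, 15, 19, 51, 32, 20, 46, 83, 100, 74, 99, 52]
insert 56:
  append 56 at index 13 → [14, 17, 15, 19, 51, 32, 20, 46, 83, 100, 74, 99, 52, 56] (no swap needed)

[14, 17, 15, 19, 51, 32, 20, 46, 83, 100, 74, 99, 52, 56]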